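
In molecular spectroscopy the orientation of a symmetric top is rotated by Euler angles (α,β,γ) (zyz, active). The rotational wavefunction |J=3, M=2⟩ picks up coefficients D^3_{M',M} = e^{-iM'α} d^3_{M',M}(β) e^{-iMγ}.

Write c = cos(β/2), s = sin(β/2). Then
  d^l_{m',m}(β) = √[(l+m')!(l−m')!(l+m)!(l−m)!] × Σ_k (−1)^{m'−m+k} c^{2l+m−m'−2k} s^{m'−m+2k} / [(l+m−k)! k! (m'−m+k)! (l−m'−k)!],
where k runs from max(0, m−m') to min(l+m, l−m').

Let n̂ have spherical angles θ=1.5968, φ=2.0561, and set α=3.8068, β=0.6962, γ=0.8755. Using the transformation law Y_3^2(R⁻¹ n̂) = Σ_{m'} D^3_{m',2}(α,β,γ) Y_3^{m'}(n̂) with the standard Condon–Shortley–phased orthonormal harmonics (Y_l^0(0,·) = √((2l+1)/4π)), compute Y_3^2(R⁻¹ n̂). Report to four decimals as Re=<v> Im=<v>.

Re=-0.0556 Im=-0.1232

Need the full column D^3_{m',2} for m'=−3..3 at α=3.8068, β=0.6962, γ=0.8755.
cos(β/2)=0.940023, sin(β/2)=0.341112
d^3_{-3,2}: single k=5 term ⇒ +0.010634;  D = -0.010318-0.002575i
d^3_{-2,2}: k∈[4..5] ⇒ +0.059819 -0.001575 = +0.058243;  D = +0.053167-0.023780i
d^3_{-1,2}: k∈[3..4] ⇒ +0.208515 -0.013729 = +0.194786;  D = -0.090812+0.172322i
d^3_{0,2}: k∈[2..3] ⇒ +0.497632 -0.065528 = +0.432104;  D = -0.077446-0.425107i
d^3_{1,2}: k∈[1..2] ⇒ +0.791751 -0.208515 = +0.583236;  D = +0.436403+0.386933i
d^3_{2,2}: k∈[0..1] ⇒ +0.689969 -0.454274 = +0.235695;  D = -0.235268-0.014175i
d^3_{3,2}: single k=0 term ⇒ -0.613288;  D = -0.504420+0.348830i
Y_3^{m'}(θ=1.5968,φ=2.0561) and Σ D·Y over m':
  (-0.0103-0.0026i)·(+0.4141+0.0478i)  (+0.0532-0.0238i)·(+0.0150-0.0219i)  (-0.0908+0.1723i)·(+0.1502+0.2848i)  (-0.0774-0.4251i)·(+0.0291+0.0000i)  (+0.4364+0.3869i)·(-0.1502+0.2848i)  (-0.2353-0.0142i)·(+0.0150+0.0219i)  (-0.5044+0.3488i)·(-0.4141+0.0478i)
Y_3^2(R⁻¹ n̂) = -0.055614-0.123153i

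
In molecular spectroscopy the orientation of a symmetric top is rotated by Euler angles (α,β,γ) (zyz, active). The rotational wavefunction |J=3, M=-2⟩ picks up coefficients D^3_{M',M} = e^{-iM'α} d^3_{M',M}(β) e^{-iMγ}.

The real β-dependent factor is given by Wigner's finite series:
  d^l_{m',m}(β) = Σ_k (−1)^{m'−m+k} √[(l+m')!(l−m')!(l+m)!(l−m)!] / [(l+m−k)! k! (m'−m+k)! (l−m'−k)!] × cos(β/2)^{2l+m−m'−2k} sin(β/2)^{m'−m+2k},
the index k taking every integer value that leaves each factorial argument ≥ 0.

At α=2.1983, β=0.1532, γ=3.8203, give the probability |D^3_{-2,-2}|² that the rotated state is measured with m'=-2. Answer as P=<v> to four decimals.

Split into d^3_{-2,-2}(β=0.1532) × two z-phases.
Half-angle: c=0.997068, s=0.076525. N=√(1·120·1·120)=120.000000
k: max(0,(-2)−(-2))=0 … min(3+(-2),3−(-2))=1
  k=0: (−1)^0·120.0000/(120)·0.9971^6·0.0765^0 = +0.982534
  k=1: (−1)^1·120.0000/(24)·0.9971^4·0.0765^2 = -0.028939
d^3_{-2,-2}(0.1532) = +0.982534 -0.028939 = +0.953596
|D^3_{-2,-2}|² = |d^3_{-2,-2}(β)|² = (+0.953596)² = 0.909345 (the z-rotation phases have unit modulus)

P=0.9093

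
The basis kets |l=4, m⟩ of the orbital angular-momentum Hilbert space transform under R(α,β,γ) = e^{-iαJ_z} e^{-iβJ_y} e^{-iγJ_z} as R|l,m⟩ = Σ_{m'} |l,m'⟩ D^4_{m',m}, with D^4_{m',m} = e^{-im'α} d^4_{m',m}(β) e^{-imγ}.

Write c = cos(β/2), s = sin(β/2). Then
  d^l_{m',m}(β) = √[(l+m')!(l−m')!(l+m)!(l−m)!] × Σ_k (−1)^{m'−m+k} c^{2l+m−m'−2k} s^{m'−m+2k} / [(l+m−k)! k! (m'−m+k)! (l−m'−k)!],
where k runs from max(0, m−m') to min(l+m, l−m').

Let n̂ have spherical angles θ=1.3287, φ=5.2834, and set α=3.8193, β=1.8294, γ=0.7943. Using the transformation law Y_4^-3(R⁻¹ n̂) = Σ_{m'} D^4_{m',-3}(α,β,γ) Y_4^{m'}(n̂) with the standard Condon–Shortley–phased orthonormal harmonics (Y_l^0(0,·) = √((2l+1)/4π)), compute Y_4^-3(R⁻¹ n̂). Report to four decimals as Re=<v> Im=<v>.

Need the full column D^4_{m',-3} for m'=−4..4 at α=3.8193, β=1.8294, γ=0.7943.
cos(β/2)=0.610028, sin(β/2)=0.792380
d^4_{-4,-3}: single k=1 term ⇒ +0.070458;  D = +0.026222-0.065396i
d^4_{-3,-3}: k∈[0..1] ⇒ +0.019178 -0.226498 = -0.207320;  D = -0.060547-0.198282i
d^4_{-2,-3}: k∈[0..1] ⇒ -0.093207 +0.471775 = +0.378568;  D = -0.313145-0.212731i
d^4_{-1,-3}: k∈[0..1] ⇒ +0.256825 -0.722191 = -0.465366;  D = -0.463841+0.037647i
d^4_{0,-3}: k∈[0..1] ⇒ -0.497295 +0.839036 = +0.341741;  D = -0.248014+0.235109i
d^4_{1,-3}: k∈[0..1] ⇒ +0.722191 -0.731089 = -0.008897;  D = -0.001192+0.008817i
d^4_{2,-3}: k∈[0..1] ⇒ -0.795979 +0.447659 = -0.348320;  D = -0.180072-0.298163i
d^4_{3,-3}: k∈[0..1] ⇒ +0.644760 -0.155405 = +0.489354;  D = -0.459723-0.167696i
d^4_{4,-3}: single k=0 term ⇒ -0.338398;  D = -0.320365+0.108992i
Y_4^{m'}(θ=1.3287,φ=5.2834) and Σ D·Y over m':
  (+0.0262-0.0654i)·(-0.2572-0.2973i)  (-0.0605-0.1983i)·(-0.2718+0.0389i)  (-0.3131-0.2127i)·(+0.0783-0.1714i)  (-0.4638+0.0376i)·(-0.1546-0.2407i)  (-0.2480+0.2351i)·(+0.1472+0.0000i)  (-0.0012+0.0088i)·(+0.1546-0.2407i)  (-0.1801-0.2982i)·(+0.0783+0.1714i)  (-0.4597-0.1677i)·(+0.2718+0.0389i)  (-0.3204+0.1090i)·(-0.2572+0.2973i)
Y_4^-3(R⁻¹ n̂) = -0.048240-0.001352i

Re=-0.0482 Im=-0.0014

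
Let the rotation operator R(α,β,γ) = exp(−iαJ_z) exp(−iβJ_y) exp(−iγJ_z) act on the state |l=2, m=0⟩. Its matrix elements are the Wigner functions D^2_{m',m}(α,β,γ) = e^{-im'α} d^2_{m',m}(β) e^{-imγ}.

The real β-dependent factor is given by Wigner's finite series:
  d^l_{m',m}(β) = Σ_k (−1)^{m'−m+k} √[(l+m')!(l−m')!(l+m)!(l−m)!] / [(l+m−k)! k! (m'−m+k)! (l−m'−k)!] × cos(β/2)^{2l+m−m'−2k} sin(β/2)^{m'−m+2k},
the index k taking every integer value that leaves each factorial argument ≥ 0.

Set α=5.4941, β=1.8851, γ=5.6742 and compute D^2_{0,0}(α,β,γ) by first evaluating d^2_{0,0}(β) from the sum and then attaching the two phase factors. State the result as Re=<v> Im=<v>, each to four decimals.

Re=-0.3566 Im=0.0000

Split into d^2_{0,0}(β=1.8851) × two z-phases.
With c≡cos(β/2)=0.587727 and s≡sin(β/2)=0.809059, N=[2·2·2·2]^{1/2}=4.000000
The bounds max(0,m−m')=0 and min(l+m,l−m')=2 give 3 terms
  k=0: (−1)^0·4.0000/(4)·0.5877^4·0.8091^0 = +0.119317
  k=1: (−1)^1·4.0000/(1)·0.5877^2·0.8091^2 = -0.904424
  k=2: (−1)^2·4.0000/(4)·0.5877^0·0.8091^4 = +0.428471
d^2_{0,0}(1.8851) = +0.119317 -0.904424 +0.428471 = -0.356635
D = (+1.000000+0.000000i)·(-0.356635)·(+1.000000+0.000000i) = -0.356635+0.000000i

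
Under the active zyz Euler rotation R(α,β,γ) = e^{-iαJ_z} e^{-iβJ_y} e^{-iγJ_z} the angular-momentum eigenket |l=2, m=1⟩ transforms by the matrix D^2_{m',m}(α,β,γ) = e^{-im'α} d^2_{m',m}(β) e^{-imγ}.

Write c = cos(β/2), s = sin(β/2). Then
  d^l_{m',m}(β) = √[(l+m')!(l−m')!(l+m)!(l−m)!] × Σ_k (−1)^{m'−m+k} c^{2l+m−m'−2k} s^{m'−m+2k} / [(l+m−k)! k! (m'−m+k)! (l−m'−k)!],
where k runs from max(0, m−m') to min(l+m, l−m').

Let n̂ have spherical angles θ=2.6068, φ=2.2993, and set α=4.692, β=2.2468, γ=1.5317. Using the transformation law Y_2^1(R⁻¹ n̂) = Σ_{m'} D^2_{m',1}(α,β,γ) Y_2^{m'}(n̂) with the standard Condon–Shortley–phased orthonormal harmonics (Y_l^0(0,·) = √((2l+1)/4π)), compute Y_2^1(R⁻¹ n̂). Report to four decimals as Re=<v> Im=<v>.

Re=0.0594 Im=0.1752

Need the full column D^2_{m',1} for m'=−2..2 at α=4.692, β=2.2468, γ=1.5317.
cos(β/2)=0.432620, sin(β/2)=0.901577
d^2_{-2,1}: single k=3 term ⇒ +0.634080;  D = +0.001066+0.634079i
d^2_{-1,1}: k∈[2..3] ⇒ +0.456393 -0.660709 = -0.204316;  D = +0.204281+0.003822i
d^2_{0,1}: k∈[1..2] ⇒ +0.178812 -0.776586 = -0.597774;  D = -0.023365+0.597317i
d^2_{1,1}: k∈[0..1] ⇒ +0.035029 -0.456393 = -0.421364;  D = -0.420619-0.025050i
d^2_{2,1}: single k=0 term ⇒ -0.145999;  D = +0.011649-0.145534i
Y_2^{m'}(θ=2.6068,φ=2.2993) and Σ D·Y over m':
  (+0.0011+0.6341i)·(-0.0114+0.0997i)  (+0.2043+0.0038i)·(+0.2255+0.2528i)  (-0.0234+0.5973i)·(+0.3850+0.0000i)  (-0.4206-0.0251i)·(-0.2255+0.2528i)  (+0.0116-0.1455i)·(-0.0114-0.0997i)
Y_2^1(R⁻¹ n̂) = +0.059443+0.175178i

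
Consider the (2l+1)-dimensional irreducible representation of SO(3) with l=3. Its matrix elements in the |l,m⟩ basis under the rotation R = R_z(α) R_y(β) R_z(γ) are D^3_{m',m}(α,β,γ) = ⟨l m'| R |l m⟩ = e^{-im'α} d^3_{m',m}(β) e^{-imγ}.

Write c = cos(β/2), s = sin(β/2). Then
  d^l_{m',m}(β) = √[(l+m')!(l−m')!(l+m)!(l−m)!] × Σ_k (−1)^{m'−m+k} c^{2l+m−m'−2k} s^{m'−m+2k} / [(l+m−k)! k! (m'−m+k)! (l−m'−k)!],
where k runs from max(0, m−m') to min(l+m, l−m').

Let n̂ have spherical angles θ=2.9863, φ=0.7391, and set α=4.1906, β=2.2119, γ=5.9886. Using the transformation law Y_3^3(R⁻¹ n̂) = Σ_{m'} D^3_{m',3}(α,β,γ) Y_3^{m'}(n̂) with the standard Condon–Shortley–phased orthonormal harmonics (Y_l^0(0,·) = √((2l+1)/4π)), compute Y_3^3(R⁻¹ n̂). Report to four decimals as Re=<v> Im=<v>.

Re=-0.1434 Im=-0.2468

Need the full column D^3_{m',3} for m'=−3..3 at α=4.1906, β=2.2119, γ=5.9886.
cos(β/2)=0.448285, sin(β/2)=0.893890
d^3_{-3,3}: single k=6 term ⇒ +0.510159;  D = +0.321423+0.396169i
d^3_{-2,3}: single k=5 term ⇒ +0.626689;  D = -0.618702+0.099733i
d^3_{-1,3}: single k=4 term ⇒ +0.496926;  D = +0.175969-0.464727i
d^3_{0,3}: single k=3 term ⇒ +0.287761;  D = +0.182513+0.222476i
d^3_{1,3}: single k=2 term ⇒ +0.124978;  D = -0.123275+0.020559i
d^3_{2,3}: single k=1 term ⇒ +0.039640;  D = +0.013836-0.037147i
d^3_{3,3}: single k=0 term ⇒ +0.008116;  D = +0.005181+0.006246i
Y_3^{m'}(θ=2.9863,φ=0.7391) and Σ D·Y over m':
  (+0.3214+0.3962i)·(-0.0009-0.0012i)  (-0.6187+0.0997i)·(-0.0022+0.0241i)  (+0.1760-0.4647i)·(+0.1434-0.1307i)  (+0.1825+0.2225i)·(-0.6933+0.0000i)  (-0.1233+0.0206i)·(-0.1434-0.1307i)  (+0.0138-0.0371i)·(-0.0022-0.0241i)  (+0.0052+0.0062i)·(+0.0009-0.0012i)
Y_3^3(R⁻¹ n̂) = -0.143407-0.246807i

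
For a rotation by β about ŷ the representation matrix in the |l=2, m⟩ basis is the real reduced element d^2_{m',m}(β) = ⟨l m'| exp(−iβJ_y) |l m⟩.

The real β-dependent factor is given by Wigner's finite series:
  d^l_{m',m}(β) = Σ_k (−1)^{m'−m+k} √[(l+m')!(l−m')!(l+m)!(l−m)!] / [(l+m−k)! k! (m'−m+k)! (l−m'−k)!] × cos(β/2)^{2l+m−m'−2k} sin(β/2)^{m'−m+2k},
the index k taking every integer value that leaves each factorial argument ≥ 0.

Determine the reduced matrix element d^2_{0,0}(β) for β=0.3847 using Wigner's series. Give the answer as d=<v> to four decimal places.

d=0.7887

d^2_{0,0}(β=0.3847) via Wigner's sum:
Half-angle: c=0.981558, s=0.191166. N=√(2·2·2·2)=4.000000
k: max(0,(0)−(0))=0 … min(2+(0),2−(0))=2
  k=0: (−1)^0·4.0000/(4)·0.9816^4·0.1912^0 = +0.928247
  k=1: (−1)^1·4.0000/(1)·0.9816^2·0.1912^2 = -0.140836
  k=2: (−1)^2·4.0000/(4)·0.9816^0·0.1912^4 = +0.001335
d^2_{0,0}(0.3847) = +0.928247 -0.140836 +0.001335 = +0.788746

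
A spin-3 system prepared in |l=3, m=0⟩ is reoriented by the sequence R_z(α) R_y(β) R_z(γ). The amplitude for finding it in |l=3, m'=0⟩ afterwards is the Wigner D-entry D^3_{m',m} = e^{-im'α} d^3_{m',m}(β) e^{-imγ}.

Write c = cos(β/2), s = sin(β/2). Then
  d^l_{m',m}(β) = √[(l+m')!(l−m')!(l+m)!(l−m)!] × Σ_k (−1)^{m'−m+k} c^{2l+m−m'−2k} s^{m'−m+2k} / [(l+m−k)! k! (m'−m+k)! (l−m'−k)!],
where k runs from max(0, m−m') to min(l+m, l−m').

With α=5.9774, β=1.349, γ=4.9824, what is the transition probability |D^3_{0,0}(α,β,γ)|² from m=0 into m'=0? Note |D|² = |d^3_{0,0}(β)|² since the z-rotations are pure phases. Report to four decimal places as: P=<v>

P=0.0920

Split into d^3_{0,0}(β=1.349) × two z-phases.
c=cos(1.349/2)=0.781019, s=sin(1.349/2)=0.624507; N=√[6·6·6·6]=36.000000
The bounds max(0,m−m')=0 and min(l+m,l−m')=3 give 4 terms
  k=0: (−1)^0·36.0000/(36)·0.7810^6·0.6245^0 = +0.226971
  k=1: (−1)^1·36.0000/(4)·0.7810^4·0.6245^2 = -1.306063
  k=2: (−1)^2·36.0000/(4)·0.7810^2·0.6245^4 = +0.835055
  k=3: (−1)^3·36.0000/(36)·0.7810^0·0.6245^6 = -0.059323
d^3_{0,0}(1.349) = +0.226971 -1.306063 +0.835055 -0.059323 = -0.303360
|D^3_{0,0}|² = |d^3_{0,0}(β)|² = (-0.303360)² = 0.092027 (the z-rotation phases have unit modulus)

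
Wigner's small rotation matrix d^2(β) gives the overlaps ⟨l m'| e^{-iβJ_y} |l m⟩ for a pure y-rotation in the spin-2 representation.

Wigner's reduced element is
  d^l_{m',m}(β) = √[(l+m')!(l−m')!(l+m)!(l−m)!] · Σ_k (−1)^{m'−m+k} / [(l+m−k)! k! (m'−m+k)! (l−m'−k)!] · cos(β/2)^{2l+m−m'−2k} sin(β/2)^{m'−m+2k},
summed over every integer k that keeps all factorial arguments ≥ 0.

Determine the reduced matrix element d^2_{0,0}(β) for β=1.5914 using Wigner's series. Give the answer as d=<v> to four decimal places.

d^2_{0,0}(β=1.5914) via Wigner's sum:
With c≡cos(β/2)=0.699785 and s≡sin(β/2)=0.714354, N=[2·2·2·2]^{1/2}=4.000000
The bounds max(0,m−m')=0 and min(l+m,l−m')=2 give 3 terms
  k=0: (−1)^0·4.0000/(4)·0.6998^4·0.7144^0 = +0.239805
  k=1: (−1)^1·4.0000/(1)·0.6998^2·0.7144^2 = -0.999576
  k=2: (−1)^2·4.0000/(4)·0.6998^0·0.7144^4 = +0.260407
d^2_{0,0}(1.5914) = +0.239805 -0.999576 +0.260407 = -0.499363

d=-0.4994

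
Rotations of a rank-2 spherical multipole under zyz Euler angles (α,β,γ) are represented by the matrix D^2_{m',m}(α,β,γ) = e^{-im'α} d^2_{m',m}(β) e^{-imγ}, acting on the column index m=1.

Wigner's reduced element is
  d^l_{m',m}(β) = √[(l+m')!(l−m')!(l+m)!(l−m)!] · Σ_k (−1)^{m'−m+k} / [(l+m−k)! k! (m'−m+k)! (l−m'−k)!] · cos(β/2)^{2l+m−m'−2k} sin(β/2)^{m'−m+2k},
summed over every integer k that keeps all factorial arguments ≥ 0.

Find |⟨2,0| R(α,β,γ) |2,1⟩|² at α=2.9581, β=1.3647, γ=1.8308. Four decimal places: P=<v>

P=0.0602

First d^2_{0,1}(β=1.3647), then the phase factors e^{-i(0)α} and e^{-i(1)γ}:
With c≡cos(β/2)=0.776093 and s≡sin(β/2)=0.630619, N=[2·2·6·1]^{1/2}=4.898979
The bounds max(0,m−m')=1 and min(l+m,l−m')=2 give 2 terms
  k=1: (−1)^0·4.8990/(2)·0.7761^3·0.6306^1 = +0.722077
  k=2: (−1)^1·4.8990/(2)·0.7761^1·0.6306^3 = -0.476749
d^2_{0,1}(1.3647) = +0.722077 -0.476749 = +0.245328
|D^2_{0,1}|² = |d^2_{0,1}(β)|² = (+0.245328)² = 0.060186 (the z-rotation phases have unit modulus)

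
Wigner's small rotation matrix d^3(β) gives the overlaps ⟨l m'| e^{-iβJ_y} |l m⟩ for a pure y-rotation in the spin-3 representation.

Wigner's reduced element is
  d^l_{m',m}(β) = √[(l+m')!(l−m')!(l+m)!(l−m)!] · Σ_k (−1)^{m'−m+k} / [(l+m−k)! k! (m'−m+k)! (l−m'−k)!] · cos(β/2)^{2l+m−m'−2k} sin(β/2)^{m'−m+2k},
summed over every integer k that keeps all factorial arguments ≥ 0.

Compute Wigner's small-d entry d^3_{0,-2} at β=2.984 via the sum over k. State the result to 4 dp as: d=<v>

d=-0.0333

d^3_{0,-2}(β=2.984) via Wigner's sum:
c=cos(2.984/2)=0.078715, s=sin(2.984/2)=0.996897; N=√[6·6·1·120]=65.726707
Admissible k: 0..1 (factorial args all ≥0)
  k=0: (−1)^2·65.7267/(12)·0.0787^4·0.9969^2 = +0.000209
  k=1: (−1)^3·65.7267/(12)·0.0787^2·0.9969^4 = -0.033518
d^3_{0,-2}(2.984) = +0.000209 -0.033518 = -0.033309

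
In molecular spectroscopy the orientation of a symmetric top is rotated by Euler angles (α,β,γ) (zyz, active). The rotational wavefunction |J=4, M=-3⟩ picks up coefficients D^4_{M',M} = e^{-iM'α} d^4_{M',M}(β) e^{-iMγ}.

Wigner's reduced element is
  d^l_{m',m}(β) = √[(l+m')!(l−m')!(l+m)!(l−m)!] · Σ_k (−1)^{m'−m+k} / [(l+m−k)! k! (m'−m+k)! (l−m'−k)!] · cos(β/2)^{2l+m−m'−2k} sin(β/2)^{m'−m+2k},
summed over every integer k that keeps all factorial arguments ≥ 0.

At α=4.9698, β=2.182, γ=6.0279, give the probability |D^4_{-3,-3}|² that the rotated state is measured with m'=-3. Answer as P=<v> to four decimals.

P=0.0026

First d^4_{-3,-3}(β=2.182), then the phase factors e^{-i(-3)α} and e^{-i(-3)γ}:
c=cos(2.182/2)=0.461599, s=sin(2.182/2)=0.887089; N=√[1·5040·1·5040]=5040.000000
The bounds max(0,m−m')=0 and min(l+m,l−m')=1 give 2 terms
  k=0: (−1)^0·5040.0000/(5040)·0.4616^8·0.8871^0 = +0.002061
  k=1: (−1)^1·5040.0000/(720)·0.4616^6·0.8871^2 = -0.053287
d^4_{-3,-3}(2.182) = +0.002061 -0.053287 = -0.051226
|D^4_{-3,-3}|² = |d^4_{-3,-3}(β)|² = (-0.051226)² = 0.002624 (the z-rotation phases have unit modulus)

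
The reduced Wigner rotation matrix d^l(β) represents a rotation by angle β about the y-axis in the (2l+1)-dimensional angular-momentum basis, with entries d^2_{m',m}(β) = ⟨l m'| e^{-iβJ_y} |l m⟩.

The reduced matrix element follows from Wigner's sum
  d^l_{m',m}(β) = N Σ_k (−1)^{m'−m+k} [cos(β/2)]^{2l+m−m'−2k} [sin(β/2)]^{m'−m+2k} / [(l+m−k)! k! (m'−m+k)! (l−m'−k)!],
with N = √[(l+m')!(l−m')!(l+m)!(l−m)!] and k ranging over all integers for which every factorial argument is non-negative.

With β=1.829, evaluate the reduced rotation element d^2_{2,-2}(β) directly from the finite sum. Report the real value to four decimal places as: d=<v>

d=0.3940

d^2_{2,-2}(β=1.829) via Wigner's sum:
Half-angle: c=0.610187, s=0.792258. N=√(24·1·1·24)=24.000000
The bounds max(0,m−m')=0 and min(l+m,l−m')=0 give 1 term
  k=0: (−1)^4·24.0000/(24)·0.6102^0·0.7923^4 = +0.393972
d^2_{2,-2}(1.829) = +0.393972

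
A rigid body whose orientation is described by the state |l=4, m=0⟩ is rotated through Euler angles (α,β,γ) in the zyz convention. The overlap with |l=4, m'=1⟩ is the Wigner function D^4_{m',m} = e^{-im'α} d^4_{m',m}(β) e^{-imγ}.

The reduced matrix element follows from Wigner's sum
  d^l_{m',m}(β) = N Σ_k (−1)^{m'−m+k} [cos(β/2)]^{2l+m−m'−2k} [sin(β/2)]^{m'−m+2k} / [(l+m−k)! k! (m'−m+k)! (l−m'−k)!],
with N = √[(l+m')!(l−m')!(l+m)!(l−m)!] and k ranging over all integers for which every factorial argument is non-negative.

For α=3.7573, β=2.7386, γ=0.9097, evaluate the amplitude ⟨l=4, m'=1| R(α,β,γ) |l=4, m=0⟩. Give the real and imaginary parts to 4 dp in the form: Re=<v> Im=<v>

First d^4_{1,0}(β=2.7386), then the phase factors e^{-i(1)α} and e^{-i(0)γ}:
c=cos(2.7386/2)=0.200136, s=sin(2.7386/2)=0.979768; N=√[120·6·24·24]=643.987578
k∈{0,1,2,3} keeps every argument non-negative
  k=0: (−1)^1·643.9876/(144)·0.2001^7·0.9798^1 = -0.000056
  k=1: (−1)^2·643.9876/(24)·0.2001^5·0.9798^3 = +0.008103
  k=2: (−1)^3·643.9876/(24)·0.2001^3·0.9798^5 = -0.194203
  k=3: (−1)^4·643.9876/(144)·0.2001^1·0.9798^7 = +0.775716
d^4_{1,0}(2.7386) = -0.000056 +0.008103 -0.194203 +0.775716 = +0.589560
D = (-0.816365+0.577536i)·(+0.589560)·(+1.000000+0.000000i) = -0.481296+0.340492i

Re=-0.4813 Im=0.3405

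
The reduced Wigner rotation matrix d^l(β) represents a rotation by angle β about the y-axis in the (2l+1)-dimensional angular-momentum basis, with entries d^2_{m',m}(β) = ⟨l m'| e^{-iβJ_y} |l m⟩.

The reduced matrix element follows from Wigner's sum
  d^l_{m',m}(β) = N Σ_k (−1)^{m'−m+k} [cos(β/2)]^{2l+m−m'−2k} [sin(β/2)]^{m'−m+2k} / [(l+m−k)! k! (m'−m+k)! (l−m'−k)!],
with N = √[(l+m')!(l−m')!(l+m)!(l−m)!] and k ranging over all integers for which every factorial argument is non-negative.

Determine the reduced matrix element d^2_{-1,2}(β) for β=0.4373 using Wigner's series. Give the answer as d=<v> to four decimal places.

d=0.0199

d^2_{-1,2}(β=0.4373) via Wigner's sum:
Half-angle: c=0.976191, s=0.216912. N=√(1·6·24·1)=12.000000
k∈{3} keeps every argument non-negative
  k=3: (−1)^0·12.0000/(6)·0.9762^1·0.2169^3 = +0.019926
d^2_{-1,2}(0.4373) = +0.019926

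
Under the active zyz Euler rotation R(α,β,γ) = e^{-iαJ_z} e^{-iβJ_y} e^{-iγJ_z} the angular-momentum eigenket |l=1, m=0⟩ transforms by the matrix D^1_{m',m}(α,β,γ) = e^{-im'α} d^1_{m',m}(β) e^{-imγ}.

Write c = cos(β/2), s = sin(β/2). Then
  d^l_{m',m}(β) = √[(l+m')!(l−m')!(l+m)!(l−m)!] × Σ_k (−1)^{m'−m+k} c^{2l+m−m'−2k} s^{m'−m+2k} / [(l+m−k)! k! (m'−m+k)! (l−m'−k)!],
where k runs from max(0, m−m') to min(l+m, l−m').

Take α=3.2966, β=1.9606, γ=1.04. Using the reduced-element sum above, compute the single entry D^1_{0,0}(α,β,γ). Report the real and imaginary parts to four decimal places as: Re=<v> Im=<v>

Split into d^1_{0,0}(β=1.9606) × two z-phases.
With c≡cos(β/2)=0.556773 and s≡sin(β/2)=0.830664, N=[1·1·1·1]^{1/2}=1.000000
The bounds max(0,m−m')=0 and min(l+m,l−m')=1 give 2 terms
  k=0: (−1)^0·1.0000/(1)·0.5568^2·0.8307^0 = +0.309997
  k=1: (−1)^1·1.0000/(1)·0.5568^0·0.8307^2 = -0.690003
d^1_{0,0}(1.9606) = +0.309997 -0.690003 = -0.380007
Phases: e^{-i·(0)·3.2966}=+1.000000+0.000000i, e^{-i·(0)·1.04}=+1.000000+0.000000i ⇒ D=-0.380007+0.000000i

Re=-0.3800 Im=0.0000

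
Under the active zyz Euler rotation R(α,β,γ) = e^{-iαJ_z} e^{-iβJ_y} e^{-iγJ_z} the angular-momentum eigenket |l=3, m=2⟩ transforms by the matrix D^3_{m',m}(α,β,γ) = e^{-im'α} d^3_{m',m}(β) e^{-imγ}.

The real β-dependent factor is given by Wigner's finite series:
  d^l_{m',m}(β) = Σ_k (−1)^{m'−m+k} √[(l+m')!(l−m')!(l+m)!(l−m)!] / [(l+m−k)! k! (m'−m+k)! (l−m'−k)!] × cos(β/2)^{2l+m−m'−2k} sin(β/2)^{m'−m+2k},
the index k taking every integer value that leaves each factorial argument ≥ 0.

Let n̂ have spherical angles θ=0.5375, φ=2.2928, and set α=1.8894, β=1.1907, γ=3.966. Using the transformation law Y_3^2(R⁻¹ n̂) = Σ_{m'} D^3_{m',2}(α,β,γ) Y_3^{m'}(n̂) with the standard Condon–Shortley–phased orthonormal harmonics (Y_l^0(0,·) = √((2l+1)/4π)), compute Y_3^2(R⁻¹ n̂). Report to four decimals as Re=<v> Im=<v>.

Need the full column D^3_{m',2} for m'=−3..3 at α=1.8894, β=1.1907, γ=3.966.
cos(β/2)=0.827952, sin(β/2)=0.560799
d^3_{-3,2}: single k=5 term ⇒ +0.112490;  D = -0.071865-0.086542i
d^3_{-2,2}: k∈[4..5] ⇒ +0.339007 -0.031106 = +0.307901;  D = -0.163341+0.261003i
d^3_{-1,2}: k∈[3..4] ⇒ +0.633092 -0.145224 = +0.487867;  D = +0.473816+0.116245i
d^3_{0,2}: k∈[2..3] ⇒ +0.809460 -0.371363 = +0.438097;  D = -0.034145-0.436765i
d^3_{1,2}: k∈[1..2] ⇒ +0.689975 -0.633092 = +0.056883;  D = -0.052468+0.021974i
d^3_{2,2}: k∈[0..1] ⇒ +0.322130 -0.738933 = -0.416802;  D = -0.273334-0.314663i
d^3_{3,2}: single k=0 term ⇒ -0.534452;  D = -0.273390+0.459236i
Y_3^{m'}(θ=0.5375,φ=2.2928) and Σ D·Y over m':
  (-0.0719-0.0865i)·(+0.0464-0.0314i)  (-0.1633+0.2610i)·(-0.0291+0.2283i)  (+0.4738+0.1162i)·(-0.2941-0.3340i)  (-0.0341-0.4368i)·(+0.2210+0.0000i)  (-0.0525+0.0220i)·(+0.2941-0.3340i)  (-0.2733-0.3147i)·(-0.0291-0.2283i)  (-0.2734+0.4592i)·(-0.0464-0.0314i)
Y_3^2(R⁻¹ n̂) = -0.213818-0.252744i

Re=-0.2138 Im=-0.2527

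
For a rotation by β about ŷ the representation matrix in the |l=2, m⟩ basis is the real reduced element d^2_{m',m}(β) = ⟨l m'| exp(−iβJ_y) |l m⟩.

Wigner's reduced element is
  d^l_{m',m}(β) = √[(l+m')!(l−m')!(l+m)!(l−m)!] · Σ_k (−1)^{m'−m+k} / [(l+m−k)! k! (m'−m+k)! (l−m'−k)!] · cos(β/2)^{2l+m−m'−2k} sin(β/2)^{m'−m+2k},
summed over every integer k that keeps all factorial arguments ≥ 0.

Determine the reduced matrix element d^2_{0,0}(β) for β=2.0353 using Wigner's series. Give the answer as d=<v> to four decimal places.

d=-0.1990

d^2_{0,0}(β=2.0353) via Wigner's sum:
c=cos(2.0353/2)=0.525367, s=sin(2.0353/2)=0.850876; N=√[2·2·2·2]=4.000000
The bounds max(0,m−m')=0 and min(l+m,l−m')=2 give 3 terms
  k=0: (−1)^0·4.0000/(4)·0.5254^4·0.8509^0 = +0.076182
  k=1: (−1)^1·4.0000/(1)·0.5254^2·0.8509^2 = -0.799315
  k=2: (−1)^2·4.0000/(4)·0.5254^0·0.8509^4 = +0.524161
d^2_{0,0}(2.0353) = +0.076182 -0.799315 +0.524161 = -0.198972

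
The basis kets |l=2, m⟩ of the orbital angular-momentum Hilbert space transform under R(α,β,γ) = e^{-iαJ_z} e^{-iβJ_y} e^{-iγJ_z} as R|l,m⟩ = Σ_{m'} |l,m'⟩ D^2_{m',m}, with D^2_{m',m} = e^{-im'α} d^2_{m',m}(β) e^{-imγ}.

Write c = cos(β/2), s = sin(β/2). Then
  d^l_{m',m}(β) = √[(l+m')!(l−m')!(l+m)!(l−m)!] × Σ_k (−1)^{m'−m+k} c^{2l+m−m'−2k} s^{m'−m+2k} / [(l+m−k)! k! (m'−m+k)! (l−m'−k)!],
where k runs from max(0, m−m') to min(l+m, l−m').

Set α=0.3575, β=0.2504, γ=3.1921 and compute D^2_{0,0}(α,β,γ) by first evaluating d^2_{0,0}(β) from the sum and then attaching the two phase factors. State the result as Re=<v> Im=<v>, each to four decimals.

D^2_{0,0}(0.3575,0.2504,3.1921) = e^{-i·0·0.3575}·d^2_{0,0}(0.2504)·e^{-i·0·3.1921}. Compute d first:
c=cos(0.2504/2)=0.992173, s=sin(0.2504/2)=0.124873; N=√[2·2·2·2]=4.000000
The bounds max(0,m−m')=0 and min(l+m,l−m')=2 give 3 terms
  k=0: (−1)^0·4.0000/(4)·0.9922^4·0.1249^0 = +0.969057
  k=1: (−1)^1·4.0000/(1)·0.9922^2·0.1249^2 = -0.061401
  k=2: (−1)^2·4.0000/(4)·0.9922^0·0.1249^4 = +0.000243
d^2_{0,0}(0.2504) = +0.969057 -0.061401 +0.000243 = +0.907899
Phases: e^{-i·(0)·0.3575}=+1.000000+0.000000i, e^{-i·(0)·3.1921}=+1.000000+0.000000i ⇒ D=+0.907899+0.000000i

Re=0.9079 Im=0.0000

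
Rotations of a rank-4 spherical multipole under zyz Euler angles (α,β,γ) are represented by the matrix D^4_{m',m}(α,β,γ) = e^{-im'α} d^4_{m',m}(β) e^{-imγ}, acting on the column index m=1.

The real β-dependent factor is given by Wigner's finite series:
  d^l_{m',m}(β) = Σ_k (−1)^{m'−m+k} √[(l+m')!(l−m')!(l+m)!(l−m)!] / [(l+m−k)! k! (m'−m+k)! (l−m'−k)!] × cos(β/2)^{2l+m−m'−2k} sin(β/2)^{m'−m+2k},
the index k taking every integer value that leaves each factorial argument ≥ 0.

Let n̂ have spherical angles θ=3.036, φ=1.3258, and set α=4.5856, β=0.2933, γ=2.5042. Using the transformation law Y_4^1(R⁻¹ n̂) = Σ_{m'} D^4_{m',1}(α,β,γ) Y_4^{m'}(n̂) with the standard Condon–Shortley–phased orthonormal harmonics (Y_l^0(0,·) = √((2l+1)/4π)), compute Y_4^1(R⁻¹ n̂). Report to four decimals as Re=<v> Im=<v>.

Re=-0.2496 Im=-0.2118

Need the full column D^4_{m',1} for m'=−4..4 at α=4.5856, β=0.2933, γ=2.5042.
cos(β/2)=0.989266, sin(β/2)=0.146125
d^4_{-4,1}: single k=5 term ⇒ +0.000483;  D = -0.000479-0.000063i
d^4_{-3,1}: k∈[4..5] ⇒ +0.005777 -0.000076 = +0.005701;  D = +0.001449-0.005514i
d^4_{-2,1}: k∈[3..5] ⇒ +0.041807 -0.001368 +0.000006 = +0.040445;  D = +0.037502+0.015145i
d^4_{-1,1}: k∈[2..5] ⇒ +0.200137 -0.013100 +0.000143 -0.000000 = +0.187180;  D = -0.091475+0.163305i
d^4_{0,1}: k∈[1..4] ⇒ +0.605942 -0.079324 +0.001731 -0.000006 = +0.528343;  D = -0.424603-0.314418i
d^4_{1,1}: k∈[0..3] ⇒ +0.917287 -0.300206 +0.013100 -0.000095 = +0.630086;  D = +0.435986-0.454890i
d^4_{2,1}: k∈[0..2] ⇒ -0.574847 +0.062711 -0.000912 = -0.513048;  D = -0.322532-0.398989i
d^4_{3,1}: k∈[0..1] ⇒ +0.158854 -0.005777 = +0.153077;  D = -0.130259+0.080407i
d^4_{4,1}: single k=0 term ⇒ -0.022122;  D = +0.009147+0.020143i
Y_4^{m'}(θ=3.036,φ=1.3258) and Σ D·Y over m':
  (-0.0005-0.0001i)·(+0.0000+0.0000i)  (+0.0014-0.0055i)·(+0.0010-0.0011i)  (+0.0375+0.0151i)·(-0.0194-0.0104i)  (-0.0915+0.1633i)·(-0.0472+0.1887i)  (-0.4246-0.3144i)·(+0.7997+0.0000i)  (+0.4360-0.4549i)·(+0.0472+0.1887i)  (-0.3225-0.3990i)·(-0.0194+0.0104i)  (-0.1303+0.0804i)·(-0.0010-0.0011i)  (+0.0091+0.0201i)·(+0.0000-0.0000i)
Y_4^1(R⁻¹ n̂) = -0.249640-0.211833i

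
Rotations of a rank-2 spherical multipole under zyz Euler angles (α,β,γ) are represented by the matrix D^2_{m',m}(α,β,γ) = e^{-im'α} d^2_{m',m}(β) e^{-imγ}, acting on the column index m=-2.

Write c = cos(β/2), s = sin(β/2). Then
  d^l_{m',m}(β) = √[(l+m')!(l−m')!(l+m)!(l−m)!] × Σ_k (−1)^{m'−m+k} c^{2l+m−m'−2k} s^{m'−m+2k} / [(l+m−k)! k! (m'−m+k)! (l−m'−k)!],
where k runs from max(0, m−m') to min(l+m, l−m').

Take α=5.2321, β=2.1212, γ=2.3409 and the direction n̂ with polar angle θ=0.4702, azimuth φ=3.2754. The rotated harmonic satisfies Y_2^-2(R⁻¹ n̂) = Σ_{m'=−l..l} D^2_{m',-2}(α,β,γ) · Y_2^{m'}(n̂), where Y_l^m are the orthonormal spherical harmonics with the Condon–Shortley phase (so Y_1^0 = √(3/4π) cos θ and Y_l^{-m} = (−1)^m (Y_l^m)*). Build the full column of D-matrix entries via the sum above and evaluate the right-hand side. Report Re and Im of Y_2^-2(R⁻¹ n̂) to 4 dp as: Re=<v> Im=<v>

Re=-0.2206 Im=-0.0990

Need the full column D^2_{m',-2} for m'=−2..2 at α=5.2321, β=2.1212, γ=2.3409.
cos(β/2)=0.488349, sin(β/2)=0.872649
d^2_{-2,-2}: single k=0 term ⇒ +0.056875;  D = -0.048128+0.030306i
d^2_{-1,-2}: single k=0 term ⇒ -0.203263;  D = +0.179430+0.095504i
d^2_{0,-2}: single k=0 term ⇒ +0.444851;  D = -0.013605-0.444643i
d^2_{1,-2}: single k=0 term ⇒ -0.649050;  D = -0.553229+0.339416i
d^2_{2,-2}: single k=0 term ⇒ +0.579906;  D = +0.508697+0.278421i
Y_2^{m'}(θ=0.4702,φ=3.2754) and Σ D·Y over m':
  (-0.0481+0.0303i)·(+0.0765-0.0210i)  (+0.1794+0.0955i)·(-0.3092+0.0416i)  (-0.0136-0.4446i)·(+0.4366+0.0000i)  (-0.5532+0.3394i)·(+0.3092+0.0416i)  (+0.5087+0.2784i)·(+0.0765+0.0210i)
Y_2^-2(R⁻¹ n̂) = -0.220596-0.098965i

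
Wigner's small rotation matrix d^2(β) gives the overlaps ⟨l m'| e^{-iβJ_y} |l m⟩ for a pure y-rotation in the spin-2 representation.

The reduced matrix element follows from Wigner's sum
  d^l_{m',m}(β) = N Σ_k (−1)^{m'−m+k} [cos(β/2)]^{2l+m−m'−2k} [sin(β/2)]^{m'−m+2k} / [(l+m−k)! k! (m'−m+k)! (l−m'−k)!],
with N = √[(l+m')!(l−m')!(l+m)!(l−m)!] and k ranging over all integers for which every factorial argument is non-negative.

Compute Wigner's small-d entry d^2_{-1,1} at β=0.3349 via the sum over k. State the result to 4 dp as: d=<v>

d=0.0802

d^2_{-1,1}(β=0.3349) via Wigner's sum:
Half-angle: c=0.986013, s=0.166669. N=√(1·6·6·1)=6.000000
k: max(0,(1)−(-1))=2 … min(2+(1),2−(-1))=3
  k=2: (−1)^0·6.0000/(2)·0.9860^2·0.1667^2 = +0.081020
  k=3: (−1)^1·6.0000/(6)·0.9860^0·0.1667^4 = -0.000772
d^2_{-1,1}(0.3349) = +0.081020 -0.000772 = +0.080249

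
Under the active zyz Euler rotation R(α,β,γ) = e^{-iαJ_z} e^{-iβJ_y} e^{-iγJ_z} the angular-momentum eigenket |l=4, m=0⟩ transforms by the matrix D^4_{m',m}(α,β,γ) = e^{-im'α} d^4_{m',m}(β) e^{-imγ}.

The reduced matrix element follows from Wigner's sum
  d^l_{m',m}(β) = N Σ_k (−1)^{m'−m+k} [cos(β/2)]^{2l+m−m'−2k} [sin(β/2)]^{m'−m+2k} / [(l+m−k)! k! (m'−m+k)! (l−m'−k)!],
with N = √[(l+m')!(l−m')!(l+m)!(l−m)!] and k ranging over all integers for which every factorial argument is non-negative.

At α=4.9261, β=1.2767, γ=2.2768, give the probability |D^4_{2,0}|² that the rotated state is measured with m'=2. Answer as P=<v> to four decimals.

Split into d^4_{2,0}(β=1.2767) × two z-phases.
With c≡cos(β/2)=0.803080 and s≡sin(β/2)=0.595871, N=[720·2·24·24]^{1/2}=910.735966
k: max(0,(0)−(2))=0 … min(4+(0),4−(2))=2
  k=0: (−1)^2·910.7360/(96)·0.8031^6·0.5959^2 = +0.903606
  k=1: (−1)^3·910.7360/(36)·0.8031^4·0.5959^4 = -1.326584
  k=2: (−1)^4·910.7360/(96)·0.8031^2·0.5959^6 = +0.273875
d^4_{2,0}(1.2767) = +0.903606 -1.326584 +0.273875 = -0.149103
|D^4_{2,0}|² = |d^4_{2,0}(β)|² = (-0.149103)² = 0.022232 (the z-rotation phases have unit modulus)

P=0.0222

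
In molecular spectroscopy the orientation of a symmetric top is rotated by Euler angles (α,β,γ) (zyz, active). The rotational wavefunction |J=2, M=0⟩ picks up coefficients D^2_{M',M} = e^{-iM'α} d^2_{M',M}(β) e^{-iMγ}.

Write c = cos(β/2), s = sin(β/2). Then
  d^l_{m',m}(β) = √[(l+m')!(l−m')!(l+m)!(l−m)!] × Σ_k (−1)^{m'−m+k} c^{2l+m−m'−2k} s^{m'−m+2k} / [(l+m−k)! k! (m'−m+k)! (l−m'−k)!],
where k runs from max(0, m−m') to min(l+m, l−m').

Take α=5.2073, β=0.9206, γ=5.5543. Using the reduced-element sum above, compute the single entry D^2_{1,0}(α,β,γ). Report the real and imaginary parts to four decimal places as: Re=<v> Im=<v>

D^2_{1,0}(5.2073,0.9206,5.5543) = e^{-i·1·5.2073}·d^2_{1,0}(0.9206)·e^{-i·0·5.5543}. Compute d first:
With c≡cos(β/2)=0.895919 and s≡sin(β/2)=0.444217, N=[6·1·2·2]^{1/2}=4.898979
The bounds max(0,m−m')=0 and min(l+m,l−m')=1 give 2 terms
  k=0: (−1)^1·4.8990/(2)·0.8959^3·0.4442^1 = -0.782487
  k=1: (−1)^2·4.8990/(2)·0.8959^1·0.4442^3 = +0.192367
d^2_{1,0}(0.9206) = -0.782487 +0.192367 = -0.590121
Attach z-rotation phases: D = e^{-i(1)(5.2073)}·(-0.590121)·e^{-i(0)(5.5543)} = -0.280280-0.519313i

Re=-0.2803 Im=-0.5193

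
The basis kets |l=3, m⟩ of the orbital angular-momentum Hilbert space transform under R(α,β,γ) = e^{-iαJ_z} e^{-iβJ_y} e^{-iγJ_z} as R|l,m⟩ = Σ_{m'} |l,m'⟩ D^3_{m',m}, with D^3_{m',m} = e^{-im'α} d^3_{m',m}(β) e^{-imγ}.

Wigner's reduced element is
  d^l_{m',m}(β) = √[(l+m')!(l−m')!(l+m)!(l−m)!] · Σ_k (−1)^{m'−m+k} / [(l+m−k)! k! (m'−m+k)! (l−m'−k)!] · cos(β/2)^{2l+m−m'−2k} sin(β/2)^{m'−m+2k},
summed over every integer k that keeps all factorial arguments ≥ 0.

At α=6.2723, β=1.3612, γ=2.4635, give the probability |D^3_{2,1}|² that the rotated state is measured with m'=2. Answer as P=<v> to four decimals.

First d^3_{2,1}(β=1.3612), then the phase factors e^{-i(2)α} and e^{-i(1)γ}:
c=cos(1.3612/2)=0.777195, s=sin(1.3612/2)=0.629259; N=√[120·1·24·2]=75.894664
Admissible k: 0..1 (factorial args all ≥0)
  k=0: (−1)^1·75.8947/(24)·0.7772^5·0.6293^1 = -0.564262
  k=1: (−1)^2·75.8947/(12)·0.7772^3·0.6293^3 = +0.739792
d^3_{2,1}(1.3612) = -0.564262 +0.739792 = +0.175530
|D^3_{2,1}|² = |d^3_{2,1}(β)|² = (+0.175530)² = 0.030811 (the z-rotation phases have unit modulus)

P=0.0308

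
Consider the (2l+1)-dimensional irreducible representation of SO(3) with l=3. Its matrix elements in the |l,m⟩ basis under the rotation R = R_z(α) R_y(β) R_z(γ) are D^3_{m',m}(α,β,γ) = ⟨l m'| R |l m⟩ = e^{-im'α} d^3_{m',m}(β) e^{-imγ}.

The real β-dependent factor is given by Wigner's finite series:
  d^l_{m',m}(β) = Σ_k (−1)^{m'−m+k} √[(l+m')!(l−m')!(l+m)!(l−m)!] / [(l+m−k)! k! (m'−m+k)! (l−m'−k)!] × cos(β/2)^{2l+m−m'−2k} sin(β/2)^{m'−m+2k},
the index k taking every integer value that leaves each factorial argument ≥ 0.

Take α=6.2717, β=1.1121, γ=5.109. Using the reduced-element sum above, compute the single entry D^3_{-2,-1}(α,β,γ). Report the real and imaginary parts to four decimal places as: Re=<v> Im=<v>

D^3_{-2,-1}(6.2717,1.1121,5.109) = e^{-i·-2·6.2717}·d^3_{-2,-1}(1.1121)·e^{-i·-1·5.109}. Compute d first:
c=cos(1.1121/2)=0.849347, s=sin(1.1121/2)=0.527835; N=√[1·120·2·24]=75.894664
k: max(0,(-1)−(-2))=1 … min(3+(-1),3−(-2))=2
  k=1: (−1)^0·75.8947/(24)·0.8493^5·0.5278^1 = +0.737774
  k=2: (−1)^1·75.8947/(12)·0.8493^3·0.5278^3 = -0.569876
d^3_{-2,-1}(1.1121) = +0.737774 -0.569876 = +0.167898
Phases: e^{-i·(-2)·6.2717}=+0.999736-0.022969i, e^{-i·(-1)·5.109}=+0.386295-0.922375i ⇒ D=+0.061284-0.156314i

Re=0.0613 Im=-0.1563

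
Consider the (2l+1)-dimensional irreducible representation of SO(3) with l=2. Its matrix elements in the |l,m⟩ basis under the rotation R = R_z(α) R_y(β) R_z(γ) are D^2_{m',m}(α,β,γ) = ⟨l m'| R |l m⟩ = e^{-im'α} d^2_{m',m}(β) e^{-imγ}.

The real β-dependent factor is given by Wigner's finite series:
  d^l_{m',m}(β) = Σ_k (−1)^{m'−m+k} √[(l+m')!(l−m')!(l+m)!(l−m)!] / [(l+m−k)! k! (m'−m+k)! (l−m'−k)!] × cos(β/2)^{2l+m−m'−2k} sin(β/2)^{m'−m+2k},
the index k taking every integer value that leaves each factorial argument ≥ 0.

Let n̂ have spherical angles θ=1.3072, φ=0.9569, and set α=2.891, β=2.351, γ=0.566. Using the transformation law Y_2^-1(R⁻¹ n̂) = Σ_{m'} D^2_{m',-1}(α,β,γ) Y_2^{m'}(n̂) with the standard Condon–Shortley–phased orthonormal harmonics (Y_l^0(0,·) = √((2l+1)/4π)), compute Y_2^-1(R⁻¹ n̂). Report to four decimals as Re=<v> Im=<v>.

Re=0.1441 Im=-0.2613

Need the full column D^2_{m',-1} for m'=−2..2 at α=2.891, β=2.351, γ=0.566.
cos(β/2)=0.385082, sin(β/2)=0.922882
d^2_{-2,-1}: single k=1 term ⇒ +0.105399;  D = +0.105177+0.006827i
d^2_{-1,-1}: k∈[0..1] ⇒ +0.021989 -0.378896 = -0.356906;  D = +0.339300+0.110714i
d^2_{0,-1}: k∈[0..1] ⇒ -0.129086 +0.741426 = +0.612339;  D = +0.516847+0.328373i
d^2_{1,-1}: k∈[0..1] ⇒ +0.378896 -0.725414 = -0.346518;  D = +0.237264+0.252548i
d^2_{2,-1}: single k=0 term ⇒ -0.605372;  D = -0.292147-0.530212i
Y_2^{m'}(θ=1.3072,φ=0.9569) and Σ D·Y over m':
  (+0.1052+0.0068i)·(-0.1211-0.3391i)  (+0.3393+0.1107i)·(+0.1119-0.1589i)  (+0.5168+0.3284i)·(-0.2512+0.0000i)  (+0.2373+0.2525i)·(-0.1119-0.1589i)  (-0.2921-0.5302i)·(-0.1211+0.3391i)
Y_2^-1(R⁻¹ n̂) = +0.144057-0.261287i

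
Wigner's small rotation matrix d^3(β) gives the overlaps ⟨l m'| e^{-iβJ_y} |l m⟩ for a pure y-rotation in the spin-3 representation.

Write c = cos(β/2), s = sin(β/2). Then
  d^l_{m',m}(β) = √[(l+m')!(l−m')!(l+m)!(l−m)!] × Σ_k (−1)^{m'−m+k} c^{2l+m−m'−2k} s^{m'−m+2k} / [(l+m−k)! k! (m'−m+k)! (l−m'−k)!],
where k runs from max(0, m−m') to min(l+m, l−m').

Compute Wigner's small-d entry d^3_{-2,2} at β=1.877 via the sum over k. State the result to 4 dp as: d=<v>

d=0.4640

d^3_{-2,2}(β=1.877) via Wigner's sum:
c=cos(1.877/2)=0.590999, s=sin(1.877/2)=0.806673; N=√[1·120·120·1]=120.000000
The bounds max(0,m−m')=4 and min(l+m,l−m')=5 give 2 terms
  k=4: (−1)^0·120.0000/(24)·0.5910^2·0.8067^4 = +0.739490
  k=5: (−1)^1·120.0000/(120)·0.5910^0·0.8067^6 = -0.275539
d^3_{-2,2}(1.877) = +0.739490 -0.275539 = +0.463950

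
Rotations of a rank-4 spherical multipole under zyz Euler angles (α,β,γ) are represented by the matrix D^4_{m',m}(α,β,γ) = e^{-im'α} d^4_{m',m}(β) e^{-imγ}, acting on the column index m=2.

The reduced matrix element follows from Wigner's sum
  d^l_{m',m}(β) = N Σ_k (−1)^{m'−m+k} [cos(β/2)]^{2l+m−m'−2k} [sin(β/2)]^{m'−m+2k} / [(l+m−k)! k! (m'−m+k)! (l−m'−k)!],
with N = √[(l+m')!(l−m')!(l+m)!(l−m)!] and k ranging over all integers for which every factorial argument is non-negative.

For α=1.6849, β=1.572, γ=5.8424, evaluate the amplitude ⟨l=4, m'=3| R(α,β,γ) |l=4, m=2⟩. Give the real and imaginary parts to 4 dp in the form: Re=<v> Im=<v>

Re=-0.2402 Im=0.4013

D^4_{3,2}(1.6849,1.572,5.8424) = e^{-i·3·1.6849}·d^4_{3,2}(1.572)·e^{-i·2·5.8424}. Compute d first:
Half-angle: c=0.706681, s=0.707532. N=√(5040·1·720·2)=2693.993318
The bounds max(0,m−m')=0 and min(l+m,l−m')=1 give 2 terms
  k=0: (−1)^1·2693.9933/(720)·0.7067^7·0.7075^1 = -0.233010
  k=1: (−1)^2·2693.9933/(240)·0.7067^5·0.7075^3 = +0.700715
d^4_{3,2}(1.572) = -0.233010 +0.700715 = +0.467705
Attach z-rotation phases: D = e^{-i(3)(1.6849)}·(+0.467705)·e^{-i(2)(5.8424)} = -0.240167+0.401332i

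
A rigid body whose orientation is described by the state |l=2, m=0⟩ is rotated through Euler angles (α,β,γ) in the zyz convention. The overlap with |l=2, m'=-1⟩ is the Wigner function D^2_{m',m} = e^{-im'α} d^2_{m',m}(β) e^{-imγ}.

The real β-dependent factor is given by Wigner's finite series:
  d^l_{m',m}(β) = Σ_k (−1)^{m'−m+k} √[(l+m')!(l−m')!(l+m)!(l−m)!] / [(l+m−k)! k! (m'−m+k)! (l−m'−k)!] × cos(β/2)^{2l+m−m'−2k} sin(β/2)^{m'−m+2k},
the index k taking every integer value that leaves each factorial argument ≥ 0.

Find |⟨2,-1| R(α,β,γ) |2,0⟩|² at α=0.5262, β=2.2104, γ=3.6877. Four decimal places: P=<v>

P=0.3440

D^2_{-1,0}(0.5262,2.2104,3.6877) = e^{-i·-1·0.5262}·d^2_{-1,0}(2.2104)·e^{-i·0·3.6877}. Compute d first:
Half-angle: c=0.448956, s=0.893554. N=√(1·6·2·2)=4.898979
The bounds max(0,m−m')=1 and min(l+m,l−m')=2 give 2 terms
  k=1: (−1)^0·4.8990/(2)·0.4490^3·0.8936^1 = +0.198065
  k=2: (−1)^1·4.8990/(2)·0.4490^1·0.8936^3 = -0.784588
d^2_{-1,0}(2.2104) = +0.198065 -0.784588 = -0.586523
|D^2_{-1,0}|² = |d^2_{-1,0}(β)|² = (-0.586523)² = 0.344009 (the z-rotation phases have unit modulus)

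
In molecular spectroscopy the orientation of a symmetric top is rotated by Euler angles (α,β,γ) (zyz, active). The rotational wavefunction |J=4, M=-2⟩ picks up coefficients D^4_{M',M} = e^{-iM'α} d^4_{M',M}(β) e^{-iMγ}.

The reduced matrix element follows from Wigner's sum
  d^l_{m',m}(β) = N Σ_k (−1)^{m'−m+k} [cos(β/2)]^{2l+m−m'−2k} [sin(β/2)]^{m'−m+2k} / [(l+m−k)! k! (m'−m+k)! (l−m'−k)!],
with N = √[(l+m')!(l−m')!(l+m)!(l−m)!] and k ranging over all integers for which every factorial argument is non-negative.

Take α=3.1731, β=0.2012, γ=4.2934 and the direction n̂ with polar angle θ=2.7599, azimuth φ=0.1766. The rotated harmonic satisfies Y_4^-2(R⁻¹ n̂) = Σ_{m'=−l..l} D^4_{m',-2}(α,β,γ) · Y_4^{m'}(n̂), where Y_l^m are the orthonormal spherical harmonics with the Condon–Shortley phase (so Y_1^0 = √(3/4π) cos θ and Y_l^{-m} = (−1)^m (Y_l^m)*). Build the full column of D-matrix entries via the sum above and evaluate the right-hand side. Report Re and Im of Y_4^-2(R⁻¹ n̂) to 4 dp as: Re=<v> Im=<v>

Need the full column D^4_{m',-2} for m'=−4..4 at α=3.1731, β=0.2012, γ=4.2934.
cos(β/2)=0.994944, sin(β/2)=0.100430
d^4_{-4,-2}: single k=2 term ⇒ +0.051773;  D = -0.039197+0.033824i
d^4_{-3,-2}: k∈[1..2] ⇒ +0.362677 -0.011086 = +0.351591;  D = +0.258818-0.237969i
d^4_{-2,-2}: k∈[0..2] ⇒ +0.960261 -0.117410 +0.001495 = +0.844347;  D = -0.603241+0.590781i
d^4_{-1,-2}: k∈[0..2] ⇒ -0.411237 +0.020951 -0.000142 = -0.390429;  D = -0.270196+0.281831i
d^4_{0,-2}: k∈[0..2] ⇒ +0.092820 -0.002522 +0.000010 = +0.090308;  D = -0.060413+0.067125i
d^4_{1,-2}: k∈[0..2] ⇒ -0.013967 +0.000213 -0.000000 = -0.013754;  D = -0.008874+0.010508i
d^4_{2,-2}: k∈[0..2] ⇒ +0.001495 -0.000012 +0.000000 = +0.001483;  D = -0.000921+0.001163i
d^4_{3,-2}: k∈[0..1] ⇒ -0.000113 +0.000000 = -0.000113;  D = -0.000067+0.000090i
d^4_{4,-2}: single k=0 term ⇒ +0.000005;  D = -0.000003+0.000004i
Y_4^{m'}(θ=2.7599,φ=0.1766) and Σ D·Y over m':
  (-0.0392+0.0338i)·(+0.0065-0.0055i)  (+0.2588-0.2380i)·(-0.0518+0.0303i)  (-0.6032+0.5908i)·(+0.2190-0.0807i)  (-0.2702+0.2818i)·(-0.4876+0.0870i)  (-0.0604+0.0671i)·(+0.3305+0.0000i)  (-0.0089+0.0105i)·(+0.4876+0.0870i)  (-0.0009+0.0012i)·(+0.2190+0.0807i)  (-0.0001+0.0001i)·(+0.0518+0.0303i)  (-0.0000+0.0000i)·(+0.0065+0.0055i)
Y_4^-2(R⁻¹ n̂) = -0.008948+0.064481i

Re=-0.0089 Im=0.0645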